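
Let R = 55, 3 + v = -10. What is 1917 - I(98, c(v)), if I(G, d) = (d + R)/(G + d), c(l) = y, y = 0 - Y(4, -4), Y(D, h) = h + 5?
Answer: 185895/97 ≈ 1916.4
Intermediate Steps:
v = -13 (v = -3 - 10 = -13)
Y(D, h) = 5 + h
y = -1 (y = 0 - (5 - 4) = 0 - 1*1 = 0 - 1 = -1)
c(l) = -1
I(G, d) = (55 + d)/(G + d) (I(G, d) = (d + 55)/(G + d) = (55 + d)/(G + d))
1917 - I(98, c(v)) = 1917 - (55 - 1)/(98 - 1) = 1917 - 54/97 = 185895/97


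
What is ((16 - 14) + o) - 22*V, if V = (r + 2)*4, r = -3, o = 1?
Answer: 91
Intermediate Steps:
V = -4 (V = (-3 + 2)*4 = -1*4 = -4)
((16 - 14) + o) - 22*V = ((16 - 14) + 1) - 22*(-4) = (2 + 1) + 88 = 3 + 88 = 91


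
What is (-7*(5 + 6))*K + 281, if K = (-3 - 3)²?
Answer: -2491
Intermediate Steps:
K = 36 (K = (-6)² = 36)
(-7*(5 + 6))*K + 281 = -7*(5 + 6)*36 + 281 = -7*11*36 + 281 = -77*36 + 281 = -2772 + 281 = -2491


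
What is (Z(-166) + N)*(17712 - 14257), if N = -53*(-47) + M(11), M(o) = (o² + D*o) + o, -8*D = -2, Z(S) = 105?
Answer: 37738965/4 ≈ 9.4347e+6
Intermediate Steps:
D = ¼ (D = -⅛*(-2) = ¼ ≈ 0.25000)
M(o) = o² + 5*o/4 (M(o) = (o² + o/4) + o = o² + 5*o/4)
N = 10503/4 (N = -53*(-47) + (¼)*11*(5 + 4*11) = 2491 + (¼)*11*(5 + 44) = 2491 + (¼)*11*49 = 2491 + 539/4 = 10503/4 ≈ 2625.8)
(Z(-166) + N)*(17712 - 14257) = (105 + 10503/4)*(17712 - 14257) = (10923/4)*3455 = 37738965/4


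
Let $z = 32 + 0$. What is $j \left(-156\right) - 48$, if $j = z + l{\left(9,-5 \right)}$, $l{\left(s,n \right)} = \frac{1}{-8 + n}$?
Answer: $-5028$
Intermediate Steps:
$z = 32$
$j = \frac{415}{13}$ ($j = 32 + \frac{1}{-8 - 5} = 32 + \frac{1}{-13} = 32 - \frac{1}{13} = \frac{415}{13} \approx 31.923$)
$j \left(-156\right) - 48 = \frac{415}{13} \left(-156\right) - 48 = -4980 - 48 = -5028$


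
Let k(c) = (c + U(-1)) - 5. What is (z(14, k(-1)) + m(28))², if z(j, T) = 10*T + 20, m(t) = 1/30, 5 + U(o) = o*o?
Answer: 5755201/900 ≈ 6394.7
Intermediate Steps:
U(o) = -5 + o² (U(o) = -5 + o*o = -5 + o²)
m(t) = 1/30
k(c) = -9 + c (k(c) = (c + (-5 + (-1)²)) - 5 = (c + (-5 + 1)) - 5 = (c - 4) - 5 = (-4 + c) - 5 = -9 + c)
z(j, T) = 20 + 10*T
(z(14, k(-1)) + m(28))² = ((20 + 10*(-9 - 1)) + 1/30)² = ((20 + 10*(-10)) + 1/30)² = ((20 - 100) + 1/30)² = (-80 + 1/30)² = (-2399/30)² = 5755201/900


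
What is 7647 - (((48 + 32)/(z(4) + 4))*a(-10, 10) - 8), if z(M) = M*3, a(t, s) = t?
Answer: 7705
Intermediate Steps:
z(M) = 3*M
7647 - (((48 + 32)/(z(4) + 4))*a(-10, 10) - 8) = 7647 - (((48 + 32)/(3*4 + 4))*(-10) - 8) = 7647 - ((80/(12 + 4))*(-10) - 8) = 7647 - ((80/16)*(-10) - 8) = 7647 - ((80*(1/16))*(-10) - 8) = 7647 - (5*(-10) - 8) = 7647 - (-50 - 8) = 7647 - 1*(-58) = 7647 + 58 = 7705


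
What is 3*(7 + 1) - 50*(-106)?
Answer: 5324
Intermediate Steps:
3*(7 + 1) - 50*(-106) = 3*8 + 5300 = 24 + 5300 = 5324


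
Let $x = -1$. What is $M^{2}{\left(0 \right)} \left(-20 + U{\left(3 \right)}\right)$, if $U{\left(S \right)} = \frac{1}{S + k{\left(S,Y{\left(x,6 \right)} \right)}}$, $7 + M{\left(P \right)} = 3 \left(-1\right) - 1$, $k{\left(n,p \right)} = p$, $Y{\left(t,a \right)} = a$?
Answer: $- \frac{21659}{9} \approx -2406.6$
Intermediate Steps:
$M{\left(P \right)} = -11$ ($M{\left(P \right)} = -7 + \left(3 \left(-1\right) - 1\right) = -7 - 4 = -11$)
$U{\left(S \right)} = \frac{1}{6 + S}$ ($U{\left(S \right)} = \frac{1}{S + 6} = \frac{1}{6 + S}$)
$M^{2}{\left(0 \right)} \left(-20 + U{\left(3 \right)}\right) = \left(-11\right)^{2} \left(-20 + \frac{1}{6 + 3}\right) = 121 \left(-20 + \frac{1}{9}\right) = 121 \left(- \frac{179}{9}\right) = - \frac{21659}{9}$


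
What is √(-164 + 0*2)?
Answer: 2*I*√41 ≈ 12.806*I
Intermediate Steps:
√(-164 + 0*2) = √(-164 + 0) = √(-164) = 2*I*√41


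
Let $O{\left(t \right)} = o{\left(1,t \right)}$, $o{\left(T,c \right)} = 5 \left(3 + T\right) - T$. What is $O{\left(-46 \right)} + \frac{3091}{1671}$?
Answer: $\frac{34840}{1671} \approx 20.85$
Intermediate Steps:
$o{\left(T,c \right)} = 15 + 4 T$ ($o{\left(T,c \right)} = \left(15 + 5 T\right) - T = 15 + 4 T$)
$O{\left(t \right)} = 19$ ($O{\left(t \right)} = 15 + 4 \cdot 1 = 15 + 4 = 19$)
$O{\left(-46 \right)} + \frac{3091}{1671} = 19 + \frac{3091}{1671} = \frac{34840}{1671}$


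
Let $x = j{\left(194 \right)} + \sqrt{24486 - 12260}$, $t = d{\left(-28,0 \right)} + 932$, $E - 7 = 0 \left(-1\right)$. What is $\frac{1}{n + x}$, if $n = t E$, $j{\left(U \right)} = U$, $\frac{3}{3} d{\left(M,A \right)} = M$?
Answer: $\frac{3261}{21262129} - \frac{\sqrt{12226}}{42524258} \approx 0.00015077$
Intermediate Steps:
$E = 7$ ($E = 7 + 0 \left(-1\right) = 7 + 0 = 7$)
$d{\left(M,A \right)} = M$
$t = 904$ ($t = -28 + 932 = 904$)
$x = 194 + \sqrt{12226}$ ($x = 194 + \sqrt{24486 - 12260} = 194 + \sqrt{12226} \approx 304.57$)
$n = 6328$ ($n = 904 \cdot 7 = 6328$)
$\frac{1}{n + x} = \frac{1}{6328 + \left(194 + \sqrt{12226}\right)} = \frac{1}{6522 + \sqrt{12226}}$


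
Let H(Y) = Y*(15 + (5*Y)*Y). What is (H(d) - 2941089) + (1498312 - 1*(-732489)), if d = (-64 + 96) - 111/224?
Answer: -6220679542667/11239424 ≈ -5.5347e+5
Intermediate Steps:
d = 7057/224 (d = 32 - 111*1/224 = 32 - 111/224 = 7057/224 ≈ 31.504)
H(Y) = Y*(15 + 5*Y²)
(H(d) - 2941089) + (1498312 - 1*(-732489)) = (5*(7057/224)*(3 + (7057/224)²) - 2941089) + (1498312 - 1*(-732489)) = (5*(7057/224)*(3 + 49801249/50176) - 2941089) + (1498312 + 732489) = (5*(7057/224)*(49951777/50176) - 2941089) + 2230801 = (1762548451445/11239424 - 2941089) + 2230801 = -31293597841291/11239424 + 2230801 = -6220679542667/11239424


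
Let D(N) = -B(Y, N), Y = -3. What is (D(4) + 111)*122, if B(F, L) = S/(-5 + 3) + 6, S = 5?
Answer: 13115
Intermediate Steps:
B(F, L) = 7/2 (B(F, L) = 5/(-5 + 3) + 6 = 5/(-2) + 6 = -1/2*5 + 6 = -5/2 + 6 = 7/2)
D(N) = -7/2 (D(N) = -1*7/2 = -7/2)
(D(4) + 111)*122 = (-7/2 + 111)*122 = (215/2)*122 = 13115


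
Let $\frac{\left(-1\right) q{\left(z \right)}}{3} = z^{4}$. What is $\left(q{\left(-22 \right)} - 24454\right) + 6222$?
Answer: $-721000$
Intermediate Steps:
$q{\left(z \right)} = - 3 z^{4}$
$\left(q{\left(-22 \right)} - 24454\right) + 6222 = \left(- 3 \left(-22\right)^{4} - 24454\right) + 6222 = \left(\left(-3\right) 234256 - 24454\right) + 6222 = \left(-702768 - 24454\right) + 6222 = -727222 + 6222 = -721000$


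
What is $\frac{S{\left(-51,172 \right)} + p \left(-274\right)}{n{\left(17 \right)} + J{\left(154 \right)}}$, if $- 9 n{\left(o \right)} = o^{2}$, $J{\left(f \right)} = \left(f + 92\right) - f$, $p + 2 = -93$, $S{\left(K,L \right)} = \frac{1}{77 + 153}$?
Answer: $\frac{53882109}{123970} \approx 434.64$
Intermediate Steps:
$S{\left(K,L \right)} = \frac{1}{230}$
$p = -95$ ($p = -2 - 93 = -95$)
$J{\left(f \right)} = 92$ ($J{\left(f \right)} = \left(92 + f\right) - f = 92$)
$n{\left(o \right)} = - \frac{o^{2}}{9}$
$\frac{S{\left(-51,172 \right)} + p \left(-274\right)}{n{\left(17 \right)} + J{\left(154 \right)}} = \frac{\frac{1}{230} - -26030}{- \frac{17^{2}}{9} + 92} = \frac{\frac{1}{230} + 26030}{\left(- \frac{1}{9}\right) 289 + 92} = \frac{5986901}{230 \left(- \frac{289}{9} + 92\right)} = \frac{5986901}{230 \cdot \frac{539}{9}} = \frac{5986901}{230} \cdot \frac{9}{539} = \frac{53882109}{123970}$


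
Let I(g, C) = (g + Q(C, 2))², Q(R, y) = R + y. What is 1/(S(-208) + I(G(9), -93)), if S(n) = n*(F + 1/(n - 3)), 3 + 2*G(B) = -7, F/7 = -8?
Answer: 211/4402512 ≈ 4.7927e-5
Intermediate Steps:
F = -56 (F = 7*(-8) = -56)
G(B) = -5 (G(B) = -3/2 + (½)*(-7) = -3/2 - 7/2 = -5)
S(n) = n*(-56 + 1/(-3 + n)) (S(n) = n*(-56 + 1/(n - 3)) = n*(-56 + 1/(-3 + n)))
I(g, C) = (2 + C + g)² (I(g, C) = (g + (C + 2))² = (g + (2 + C))² = (2 + C + g)²)
1/(S(-208) + I(G(9), -93)) = 1/(-208*(169 - 56*(-208))/(-3 - 208) + (2 - 93 - 5)²) = 1/(-208*(169 + 11648)/(-211) + (-96)²) = 1/(-208*(-1/211)*11817 + 9216) = 1/(2457936/211 + 9216) = 1/(4402512/211) = 211/4402512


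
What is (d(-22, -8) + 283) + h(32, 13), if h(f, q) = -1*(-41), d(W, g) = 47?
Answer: 371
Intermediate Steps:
h(f, q) = 41
(d(-22, -8) + 283) + h(32, 13) = (47 + 283) + 41 = 330 + 41 = 371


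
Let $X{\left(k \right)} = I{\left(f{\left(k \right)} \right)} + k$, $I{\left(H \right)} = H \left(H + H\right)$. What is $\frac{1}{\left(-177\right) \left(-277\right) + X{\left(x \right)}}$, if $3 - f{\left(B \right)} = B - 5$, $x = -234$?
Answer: $\frac{1}{165923} \approx 6.0269 \cdot 10^{-6}$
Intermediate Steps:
$f{\left(B \right)} = 8 - B$ ($f{\left(B \right)} = 3 - \left(B - 5\right) = 3 - \left(-5 + B\right) = 8 - B$)
$I{\left(H \right)} = 2 H^{2}$ ($I{\left(H \right)} = H 2 H = 2 H^{2}$)
$X{\left(k \right)} = k + 2 \left(8 - k\right)^{2}$ ($X{\left(k \right)} = 2 \left(8 - k\right)^{2} + k = k + 2 \left(8 - k\right)^{2}$)
$\frac{1}{\left(-177\right) \left(-277\right) + X{\left(x \right)}} = \frac{1}{\left(-177\right) \left(-277\right) - \left(234 - 2 \left(-8 - 234\right)^{2}\right)} = \frac{1}{49029 - \left(234 - 2 \left(-242\right)^{2}\right)} = \frac{1}{49029 + \left(-234 + 2 \cdot 58564\right)} = \frac{1}{49029 + \left(-234 + 117128\right)} = \frac{1}{49029 + 116894} = \frac{1}{165923}$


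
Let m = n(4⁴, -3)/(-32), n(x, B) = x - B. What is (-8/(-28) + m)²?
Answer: 3059001/50176 ≈ 60.965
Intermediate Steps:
m = -259/32 (m = (4⁴ - 1*(-3))/(-32) = (256 + 3)*(-1/32) = 259*(-1/32) = -259/32 ≈ -8.0938)
(-8/(-28) + m)² = (-8/(-28) - 259/32)² = (-8*(-1/28) - 259/32)² = (2/7 - 259/32)² = (-1749/224)² = 3059001/50176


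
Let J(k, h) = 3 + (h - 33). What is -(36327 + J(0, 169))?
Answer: -36466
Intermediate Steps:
J(k, h) = -30 + h (J(k, h) = 3 + (-33 + h) = -30 + h)
-(36327 + J(0, 169)) = -(36327 + (-30 + 169)) = -(36327 + 139) = -1*36466 = -36466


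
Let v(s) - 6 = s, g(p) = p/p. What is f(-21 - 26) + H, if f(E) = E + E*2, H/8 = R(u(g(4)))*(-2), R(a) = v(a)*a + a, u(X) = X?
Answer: -269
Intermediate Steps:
g(p) = 1
v(s) = 6 + s
R(a) = a + a*(6 + a) (R(a) = (6 + a)*a + a = a*(6 + a) + a = a + a*(6 + a))
H = -128 (H = 8*((1*(7 + 1))*(-2)) = 8*((1*8)*(-2)) = 8*(8*(-2)) = 8*(-16) = -128)
f(E) = 3*E (f(E) = E + 2*E = 3*E)
f(-21 - 26) + H = 3*(-21 - 26) - 128 = 3*(-47) - 128 = -141 - 128 = -269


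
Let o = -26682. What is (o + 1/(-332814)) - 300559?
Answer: -108910386175/332814 ≈ -3.2724e+5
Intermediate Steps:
(o + 1/(-332814)) - 300559 = (-26682 + 1/(-332814)) - 300559 = (-26682 - 1/332814) - 300559 = -8880143149/332814 - 300559 = -108910386175/332814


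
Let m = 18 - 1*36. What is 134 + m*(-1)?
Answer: 152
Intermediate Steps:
m = -18 (m = 18 - 36 = -18)
134 + m*(-1) = 134 - 18*(-1) = 134 + 18 = 152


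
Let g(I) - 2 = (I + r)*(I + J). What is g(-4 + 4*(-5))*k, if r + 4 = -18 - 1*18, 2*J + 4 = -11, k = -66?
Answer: -133188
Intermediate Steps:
J = -15/2 (J = -2 + (½)*(-11) = -2 - 11/2 = -15/2 ≈ -7.5000)
r = -40 (r = -4 + (-18 - 1*18) = -4 + (-18 - 18) = -4 - 36 = -40)
g(I) = 2 + (-40 + I)*(-15/2 + I) (g(I) = 2 + (I - 40)*(I - 15/2) = 2 + (-40 + I)*(-15/2 + I))
g(-4 + 4*(-5))*k = (302 + (-4 + 4*(-5))² - 95*(-4 + 4*(-5))/2)*(-66) = (302 + (-4 - 20)² - 95*(-4 - 20)/2)*(-66) = (302 + (-24)² - 95/2*(-24))*(-66) = (302 + 576 + 1140)*(-66) = 2018*(-66) = -133188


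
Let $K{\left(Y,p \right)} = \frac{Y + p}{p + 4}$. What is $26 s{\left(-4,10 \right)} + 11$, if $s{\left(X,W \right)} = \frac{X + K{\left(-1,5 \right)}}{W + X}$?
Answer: $- \frac{119}{27} \approx -4.4074$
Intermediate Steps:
$K{\left(Y,p \right)} = \frac{Y + p}{4 + p}$
$s{\left(X,W \right)} = \frac{\frac{4}{9} + X}{W + X}$ ($s{\left(X,W \right)} = \frac{X + \frac{-1 + 5}{4 + 5}}{W + X} = \frac{X + \frac{1}{9} \cdot 4}{W + X} = \frac{X + \frac{4}{9}}{W + X} = \frac{\frac{4}{9} + X}{W + X}$)
$26 s{\left(-4,10 \right)} + 11 = 26 \frac{\frac{4}{9} - 4}{10 - 4} + 11 = 26 \cdot \frac{1}{6} \left(- \frac{32}{9}\right) + 11 = 26 \left(- \frac{16}{27}\right) + 11 = - \frac{416}{27} + 11 = - \frac{119}{27}$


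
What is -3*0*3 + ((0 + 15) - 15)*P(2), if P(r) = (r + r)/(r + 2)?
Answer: 0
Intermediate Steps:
P(r) = 2*r/(2 + r) (P(r) = (2*r)/(2 + r) = 2*r/(2 + r))
-3*0*3 + ((0 + 15) - 15)*P(2) = -3*0*3 + ((0 + 15) - 15)*(2*2/(2 + 2)) = 0*3 + (15 - 15)*(2*2/4) = 0 + 0*(2*2*(¼)) = 0 + 0*1 = 0 + 0 = 0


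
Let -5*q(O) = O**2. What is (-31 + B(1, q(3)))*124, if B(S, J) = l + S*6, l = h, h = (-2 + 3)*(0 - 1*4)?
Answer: -3596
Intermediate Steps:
q(O) = -O**2/5
h = -4 (h = 1*(0 - 4) = 1*(-4) = -4)
l = -4
B(S, J) = -4 + 6*S (B(S, J) = -4 + S*6 = -4 + 6*S)
(-31 + B(1, q(3)))*124 = (-31 + (-4 + 6*1))*124 = (-31 + (-4 + 6))*124 = (-31 + 2)*124 = -29*124 = -3596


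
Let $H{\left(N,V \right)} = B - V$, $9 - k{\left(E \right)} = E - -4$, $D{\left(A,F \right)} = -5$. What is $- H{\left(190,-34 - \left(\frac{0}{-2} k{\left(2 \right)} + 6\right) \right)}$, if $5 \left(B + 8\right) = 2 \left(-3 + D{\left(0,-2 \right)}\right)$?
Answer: $- \frac{144}{5} \approx -28.8$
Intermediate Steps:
$k{\left(E \right)} = 5 - E$ ($k{\left(E \right)} = 9 - \left(E - -4\right) = 9 - \left(E + 4\right) = 9 - \left(4 + E\right) = 5 - E$)
$B = - \frac{56}{5}$ ($B = -8 + \frac{2 \left(-3 - 5\right)}{5} = -8 + \frac{2 \left(-8\right)}{5} = -8 + \frac{1}{5} \left(-16\right) = -8 - \frac{16}{5} = - \frac{56}{5} \approx -11.2$)
$H{\left(N,V \right)} = - \frac{56}{5} - V$
$- H{\left(190,-34 - \left(\frac{0}{-2} k{\left(2 \right)} + 6\right) \right)} = - (- \frac{56}{5} - \left(-34 - \left(\frac{0}{-2} \left(5 - 2\right) + 6\right)\right)) = - (- \frac{56}{5} - \left(-34 - \left(0 \left(- \frac{1}{2}\right) \left(5 - 2\right) + 6\right)\right)) = - (- \frac{56}{5} - \left(-34 - \left(0 \cdot 3 + 6\right)\right)) = - (- \frac{56}{5} - \left(-34 - \left(0 + 6\right)\right)) = - (- \frac{56}{5} - \left(-34 - 6\right)) = - (- \frac{56}{5} - -40) = - (- \frac{56}{5} + 40) = \left(-1\right) \frac{144}{5} = - \frac{144}{5}$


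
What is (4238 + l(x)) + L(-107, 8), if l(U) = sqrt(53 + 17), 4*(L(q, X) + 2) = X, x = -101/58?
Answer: 4238 + sqrt(70) ≈ 4246.4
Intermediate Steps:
x = -101/58 (x = -101*1/58 = -101/58 ≈ -1.7414)
L(q, X) = -2 + X/4
l(U) = sqrt(70)
(4238 + l(x)) + L(-107, 8) = (4238 + sqrt(70)) + (-2 + (1/4)*8) = (4238 + sqrt(70)) + (-2 + 2) = (4238 + sqrt(70)) + 0 = 4238 + sqrt(70)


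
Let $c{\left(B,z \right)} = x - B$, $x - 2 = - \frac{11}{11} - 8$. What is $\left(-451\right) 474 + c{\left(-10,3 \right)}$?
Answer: $-213771$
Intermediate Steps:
$x = -7$ ($x = 2 - \left(8 + \frac{11}{11}\right) = 2 - 9 = -7$)
$c{\left(B,z \right)} = -7 - B$
$\left(-451\right) 474 + c{\left(-10,3 \right)} = \left(-451\right) 474 - -3 = -213774 + \left(-7 + 10\right) = -213774 + 3 = -213771$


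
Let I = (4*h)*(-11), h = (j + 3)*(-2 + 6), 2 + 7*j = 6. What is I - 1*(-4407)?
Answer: 26449/7 ≈ 3778.4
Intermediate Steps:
j = 4/7 (j = -2/7 + (1/7)*6 = -2/7 + 6/7 = 4/7 ≈ 0.57143)
h = 100/7 (h = (4/7 + 3)*(-2 + 6) = (25/7)*4 = 100/7 ≈ 14.286)
I = -4400/7 (I = (4*(100/7))*(-11) = (400/7)*(-11) = -4400/7 ≈ -628.57)
I - 1*(-4407) = -4400/7 - 1*(-4407) = -4400/7 + 4407 = 26449/7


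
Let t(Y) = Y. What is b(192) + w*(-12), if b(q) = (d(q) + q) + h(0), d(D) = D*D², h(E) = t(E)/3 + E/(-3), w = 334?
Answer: 7074072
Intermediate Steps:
h(E) = 0 (h(E) = E/3 + E/(-3) = E*(⅓) + E*(-⅓) = E/3 - E/3 = 0)
d(D) = D³
b(q) = q + q³ (b(q) = (q³ + q) + 0 = (q + q³) + 0 = q + q³)
b(192) + w*(-12) = (192 + 192³) + 334*(-12) = (192 + 7077888) - 4008 = 7078080 - 4008 = 7074072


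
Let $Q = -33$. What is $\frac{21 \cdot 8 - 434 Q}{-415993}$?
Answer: $- \frac{14490}{415993} \approx -0.034832$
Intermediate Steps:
$\frac{21 \cdot 8 - 434 Q}{-415993} = \frac{21 \cdot 8 - -14322}{-415993} = \left(168 + 14322\right) \left(- \frac{1}{415993}\right) = 14490 \left(- \frac{1}{415993}\right) = - \frac{14490}{415993}$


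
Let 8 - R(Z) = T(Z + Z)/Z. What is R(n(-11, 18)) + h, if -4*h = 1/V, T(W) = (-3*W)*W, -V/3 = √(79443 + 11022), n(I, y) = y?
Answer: 224 + √90465/1085580 ≈ 224.00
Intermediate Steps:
V = -3*√90465 (V = -3*√(79443 + 11022) = -3*√90465 ≈ -902.32)
T(W) = -3*W²
R(Z) = 8 + 12*Z (R(Z) = 8 - (-3*(Z + Z)²)/Z = 8 - (-3*4*Z²)/Z = 8 - (-12*Z²)/Z = 8 - (-12)*Z = 8 + 12*Z)
h = √90465/1085580 (h = -(-√90465/271395)/4 = -(-1)*√90465/1085580 = √90465/1085580 ≈ 0.00027706)
R(n(-11, 18)) + h = (8 + 12*18) + √90465/1085580 = (8 + 216) + √90465/1085580 = 224 + √90465/1085580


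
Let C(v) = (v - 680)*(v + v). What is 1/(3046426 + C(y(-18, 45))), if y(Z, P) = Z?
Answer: 1/3071554 ≈ 3.2557e-7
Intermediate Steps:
C(v) = 2*v*(-680 + v) (C(v) = (-680 + v)*(2*v) = 2*v*(-680 + v))
1/(3046426 + C(y(-18, 45))) = 1/(3046426 + 2*(-18)*(-680 - 18)) = 1/(3046426 + 2*(-18)*(-698)) = 1/(3046426 + 25128) = 1/3071554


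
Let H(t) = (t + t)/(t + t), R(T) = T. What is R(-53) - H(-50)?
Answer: -54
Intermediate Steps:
H(t) = 1 (H(t) = (2*t)/((2*t)) = (2*t)*(1/(2*t)) = 1)
R(-53) - H(-50) = -53 - 1*1 = -53 - 1 = -54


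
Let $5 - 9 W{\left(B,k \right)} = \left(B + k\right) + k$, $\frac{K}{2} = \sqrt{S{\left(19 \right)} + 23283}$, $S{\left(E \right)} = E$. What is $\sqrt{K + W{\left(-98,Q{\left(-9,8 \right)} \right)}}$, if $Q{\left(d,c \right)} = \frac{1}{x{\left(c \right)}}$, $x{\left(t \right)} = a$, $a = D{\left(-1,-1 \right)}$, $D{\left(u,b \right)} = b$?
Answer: $\frac{\sqrt{105 + 18 \sqrt{23302}}}{3} \approx 17.804$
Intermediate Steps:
$a = -1$
$x{\left(t \right)} = -1$
$Q{\left(d,c \right)} = -1$ ($Q{\left(d,c \right)} = \frac{1}{-1} = -1$)
$K = 2 \sqrt{23302}$ ($K = 2 \sqrt{19 + 23283} = 2 \sqrt{23302} \approx 305.3$)
$W{\left(B,k \right)} = \frac{5}{9} - \frac{2 k}{9} - \frac{B}{9}$ ($W{\left(B,k \right)} = \frac{5}{9} - \frac{\left(B + k\right) + k}{9} = \frac{5}{9} - \frac{B + 2 k}{9} = \frac{5}{9} - \left(\frac{B}{9} + \frac{2 k}{9}\right) = \frac{5}{9} - \frac{2 k}{9} - \frac{B}{9}$)
$\sqrt{K + W{\left(-98,Q{\left(-9,8 \right)} \right)}} = \sqrt{2 \sqrt{23302} - - \frac{35}{3}} = \sqrt{2 \sqrt{23302} + \left(\frac{5}{9} + \frac{2}{9} + \frac{98}{9}\right)} = \sqrt{2 \sqrt{23302} + \frac{35}{3}} = \sqrt{\frac{35}{3} + 2 \sqrt{23302}}$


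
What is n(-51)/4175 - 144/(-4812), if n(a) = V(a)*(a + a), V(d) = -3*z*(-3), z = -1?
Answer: 418218/1674175 ≈ 0.24981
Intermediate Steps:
V(d) = -9 (V(d) = -3*(-1)*(-3) = 3*(-3) = -9)
n(a) = -18*a (n(a) = -9*(a + a) = -18*a)
n(-51)/4175 - 144/(-4812) = -18*(-51)/4175 - 144/(-4812) = 918*(1/4175) - 144*(-1/4812) = 918/4175 + 12/401 = 418218/1674175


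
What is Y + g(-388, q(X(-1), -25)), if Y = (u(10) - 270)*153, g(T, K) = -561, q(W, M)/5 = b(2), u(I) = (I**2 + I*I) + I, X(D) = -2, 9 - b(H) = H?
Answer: -9741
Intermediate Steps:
b(H) = 9 - H
u(I) = I + 2*I**2 (u(I) = (I**2 + I**2) + I = 2*I**2 + I = I + 2*I**2)
q(W, M) = 35 (q(W, M) = 5*(9 - 1*2) = 5*(9 - 2) = 5*7 = 35)
Y = -9180 (Y = (10*(1 + 2*10) - 270)*153 = (10*(1 + 20) - 270)*153 = (10*21 - 270)*153 = (210 - 270)*153 = -60*153 = -9180)
Y + g(-388, q(X(-1), -25)) = -9180 - 561 = -9741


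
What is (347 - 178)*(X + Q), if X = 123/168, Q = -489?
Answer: -4620967/56 ≈ -82517.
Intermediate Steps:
X = 41/56 (X = 123*(1/168) = 41/56 ≈ 0.73214)
(347 - 178)*(X + Q) = (347 - 178)*(41/56 - 489) = 169*(-27343/56) = -4620967/56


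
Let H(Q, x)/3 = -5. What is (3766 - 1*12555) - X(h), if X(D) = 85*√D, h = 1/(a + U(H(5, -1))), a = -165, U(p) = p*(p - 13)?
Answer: -8789 - √255/3 ≈ -8794.3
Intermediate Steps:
H(Q, x) = -15 (H(Q, x) = 3*(-5) = -15)
U(p) = p*(-13 + p)
h = 1/255 (h = 1/(-165 - 15*(-13 - 15)) = 1/(-165 - 15*(-28)) = 1/(-165 + 420) = 1/255 ≈ 0.0039216)
(3766 - 1*12555) - X(h) = (3766 - 1*12555) - 85*√(1/255) = (3766 - 12555) - 85*√255/255 = -8789 - √255/3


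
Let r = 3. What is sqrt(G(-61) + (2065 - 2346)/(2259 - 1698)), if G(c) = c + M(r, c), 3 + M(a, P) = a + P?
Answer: I*sqrt(38553603)/561 ≈ 11.068*I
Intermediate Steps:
M(a, P) = -3 + P + a (M(a, P) = -3 + (a + P) = -3 + (P + a) = -3 + P + a)
G(c) = 2*c (G(c) = c + (-3 + c + 3) = c + c = 2*c)
sqrt(G(-61) + (2065 - 2346)/(2259 - 1698)) = sqrt(2*(-61) + (2065 - 2346)/(2259 - 1698)) = sqrt(-122 - 281/561) = sqrt(-68723/561) = I*sqrt(38553603)/561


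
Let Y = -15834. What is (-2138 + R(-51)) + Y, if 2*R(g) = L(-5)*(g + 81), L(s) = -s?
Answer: -17897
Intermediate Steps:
R(g) = 405/2 + 5*g/2 (R(g) = ((-1*(-5))*(g + 81))/2 = (5*(81 + g))/2 = (405 + 5*g)/2 = 405/2 + 5*g/2)
(-2138 + R(-51)) + Y = (-2138 + (405/2 + (5/2)*(-51))) - 15834 = (-2138 + (405/2 - 255/2)) - 15834 = (-2138 + 75) - 15834 = -2063 - 15834 = -17897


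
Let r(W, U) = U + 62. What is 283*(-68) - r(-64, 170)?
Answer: -19476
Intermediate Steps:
r(W, U) = 62 + U
283*(-68) - r(-64, 170) = 283*(-68) - (62 + 170) = -19244 - 1*232 = -19244 - 232 = -19476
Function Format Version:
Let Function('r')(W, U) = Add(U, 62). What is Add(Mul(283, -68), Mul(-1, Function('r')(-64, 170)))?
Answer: -19476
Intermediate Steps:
Function('r')(W, U) = Add(62, U)
Add(Mul(283, -68), Mul(-1, Function('r')(-64, 170))) = Add(Mul(283, -68), Mul(-1, Add(62, 170))) = Add(-19244, Mul(-1, 232)) = Add(-19244, -232) = -19476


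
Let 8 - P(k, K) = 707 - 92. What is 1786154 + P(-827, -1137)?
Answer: 1785547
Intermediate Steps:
P(k, K) = -607 (P(k, K) = 8 - (707 - 92) = 8 - 1*615 = 8 - 615 = -607)
1786154 + P(-827, -1137) = 1786154 - 607 = 1785547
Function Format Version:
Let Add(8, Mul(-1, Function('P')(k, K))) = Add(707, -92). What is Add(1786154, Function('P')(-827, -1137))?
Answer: 1785547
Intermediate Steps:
Function('P')(k, K) = -607 (Function('P')(k, K) = Add(8, Mul(-1, Add(707, -92))) = Add(8, Mul(-1, 615)) = Add(8, -615) = -607)
Add(1786154, Function('P')(-827, -1137)) = Add(1786154, -607) = 1785547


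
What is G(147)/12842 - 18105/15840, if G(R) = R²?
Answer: 3659405/6780576 ≈ 0.53969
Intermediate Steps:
G(147)/12842 - 18105/15840 = 147²/12842 - 18105/15840 = 21609*(1/12842) - 18105*1/15840 = 21609/12842 - 1207/1056 = 3659405/6780576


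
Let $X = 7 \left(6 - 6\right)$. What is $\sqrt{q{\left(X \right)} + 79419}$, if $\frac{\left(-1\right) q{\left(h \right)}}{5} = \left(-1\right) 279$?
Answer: $\sqrt{80814} \approx 284.28$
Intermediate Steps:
$X = 0$ ($X = 7 \cdot 0 = 0$)
$q{\left(h \right)} = 1395$ ($q{\left(h \right)} = - 5 \left(\left(-1\right) 279\right) = \left(-5\right) \left(-279\right) = 1395$)
$\sqrt{q{\left(X \right)} + 79419} = \sqrt{1395 + 79419} = \sqrt{80814}$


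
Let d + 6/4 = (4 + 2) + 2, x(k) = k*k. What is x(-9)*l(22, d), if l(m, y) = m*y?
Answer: 11583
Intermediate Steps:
x(k) = k²
d = 13/2 (d = -3/2 + ((4 + 2) + 2) = -3/2 + (6 + 2) = -3/2 + 8 = 13/2 ≈ 6.5000)
x(-9)*l(22, d) = (-9)²*(22*(13/2)) = 81*143 = 11583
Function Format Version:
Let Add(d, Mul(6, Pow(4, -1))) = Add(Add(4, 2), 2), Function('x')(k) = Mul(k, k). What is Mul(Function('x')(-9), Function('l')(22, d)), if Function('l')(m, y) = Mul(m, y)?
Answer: 11583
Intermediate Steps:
Function('x')(k) = Pow(k, 2)
d = Rational(13, 2) (d = Add(Rational(-3, 2), Add(Add(4, 2), 2)) = Add(Rational(-3, 2), Add(6, 2)) = Add(Rational(-3, 2), 8) = Rational(13, 2) ≈ 6.5000)
Mul(Function('x')(-9), Function('l')(22, d)) = Mul(Pow(-9, 2), Mul(22, Rational(13, 2))) = Mul(81, 143) = 11583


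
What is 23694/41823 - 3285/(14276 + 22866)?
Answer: 247551331/517796622 ≈ 0.47809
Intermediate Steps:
23694/41823 - 3285/(14276 + 22866) = 23694*(1/41823) - 3285/37142 = 7898/13941 - 3285*1/37142 = 7898/13941 - 3285/37142 = 247551331/517796622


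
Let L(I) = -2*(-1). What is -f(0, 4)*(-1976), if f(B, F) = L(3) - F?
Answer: -3952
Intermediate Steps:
L(I) = 2
f(B, F) = 2 - F
-f(0, 4)*(-1976) = -(2 - 1*4)*(-1976) = -(2 - 4)*(-1976) = -(-2)*(-1976) = -1*3952 = -3952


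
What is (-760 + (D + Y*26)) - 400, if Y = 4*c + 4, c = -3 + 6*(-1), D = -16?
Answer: -2008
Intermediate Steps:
c = -9 (c = -3 - 6 = -9)
Y = -32 (Y = 4*(-9) + 4 = -36 + 4 = -32)
(-760 + (D + Y*26)) - 400 = (-760 + (-16 - 32*26)) - 400 = (-760 + (-16 - 832)) - 400 = (-760 - 848) - 400 = -1608 - 400 = -2008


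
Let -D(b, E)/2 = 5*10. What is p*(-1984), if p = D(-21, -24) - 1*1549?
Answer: 3271616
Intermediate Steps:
D(b, E) = -100 (D(b, E) = -10*10 = -2*50 = -100)
p = -1649 (p = -100 - 1*1549 = -100 - 1549 = -1649)
p*(-1984) = -1649*(-1984) = 3271616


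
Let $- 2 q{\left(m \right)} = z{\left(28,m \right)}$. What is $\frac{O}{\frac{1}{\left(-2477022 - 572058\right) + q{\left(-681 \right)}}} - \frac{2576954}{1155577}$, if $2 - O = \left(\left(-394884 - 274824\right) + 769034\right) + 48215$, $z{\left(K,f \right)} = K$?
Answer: $\frac{519848192393020328}{1155577} \approx 4.4986 \cdot 10^{11}$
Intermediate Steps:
$q{\left(m \right)} = -14$ ($q{\left(m \right)} = \left(- \frac{1}{2}\right) 28 = -14$)
$O = -147539$ ($O = 2 - \left(\left(\left(-394884 - 274824\right) + 769034\right) + 48215\right) = 2 - \left(\left(-669708 + 769034\right) + 48215\right) = 2 - \left(99326 + 48215\right) = 2 - 147541 = -147539$)
$\frac{O}{\frac{1}{\left(-2477022 - 572058\right) + q{\left(-681 \right)}}} - \frac{2576954}{1155577} = - \frac{147539}{\frac{1}{\left(-2477022 - 572058\right) - 14}} - \frac{2576954}{1155577} = - \frac{147539}{\frac{1}{-3049080 - 14}} - \frac{2576954}{1155577} = - \frac{147539}{\frac{1}{-3049094}} - \frac{2576954}{1155577} = - \frac{147539}{- \frac{1}{3049094}} - \frac{2576954}{1155577} = \left(-147539\right) \left(-3049094\right) - \frac{2576954}{1155577} = 449860279666 - \frac{2576954}{1155577} = \frac{519848192393020328}{1155577}$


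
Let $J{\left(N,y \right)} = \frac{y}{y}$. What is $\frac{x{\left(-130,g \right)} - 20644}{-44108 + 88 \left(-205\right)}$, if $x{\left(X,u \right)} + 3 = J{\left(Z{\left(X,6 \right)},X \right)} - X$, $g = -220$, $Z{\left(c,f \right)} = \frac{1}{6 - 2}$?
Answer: $\frac{5129}{15537} \approx 0.33012$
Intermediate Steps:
$Z{\left(c,f \right)} = \frac{1}{4}$
$J{\left(N,y \right)} = 1$
$x{\left(X,u \right)} = -2 - X$ ($x{\left(X,u \right)} = -3 - \left(-1 + X\right) = -2 - X$)
$\frac{x{\left(-130,g \right)} - 20644}{-44108 + 88 \left(-205\right)} = \frac{\left(-2 - -130\right) - 20644}{-44108 + 88 \left(-205\right)} = \frac{\left(-2 + 130\right) - 20644}{-44108 - 18040} = \frac{128 - 20644}{-62148} = \left(-20516\right) \left(- \frac{1}{62148}\right) = \frac{5129}{15537}$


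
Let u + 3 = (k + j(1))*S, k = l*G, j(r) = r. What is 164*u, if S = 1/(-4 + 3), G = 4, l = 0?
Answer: -656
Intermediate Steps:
S = -1 (S = 1/(-1) = -1)
k = 0 (k = 0*4 = 0)
u = -4 (u = -3 + (0 + 1)*(-1) = -3 + 1*(-1) = -3 - 1 = -4)
164*u = 164*(-4) = -656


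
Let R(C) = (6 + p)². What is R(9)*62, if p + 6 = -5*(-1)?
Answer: 1550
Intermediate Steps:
p = -1 (p = -6 - 5*(-1) = -6 + 5 = -1)
R(C) = 25 (R(C) = (6 - 1)² = 5² = 25)
R(9)*62 = 25*62 = 1550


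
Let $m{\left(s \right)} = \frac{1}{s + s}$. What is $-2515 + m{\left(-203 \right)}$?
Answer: $- \frac{1021091}{406} \approx -2515.0$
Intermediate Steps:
$m{\left(s \right)} = \frac{1}{2 s}$
$-2515 + m{\left(-203 \right)} = -2515 + \frac{1}{2 \left(-203\right)} = -2515 + \frac{1}{2} \left(- \frac{1}{203}\right) = -2515 - \frac{1}{406} = - \frac{1021091}{406}$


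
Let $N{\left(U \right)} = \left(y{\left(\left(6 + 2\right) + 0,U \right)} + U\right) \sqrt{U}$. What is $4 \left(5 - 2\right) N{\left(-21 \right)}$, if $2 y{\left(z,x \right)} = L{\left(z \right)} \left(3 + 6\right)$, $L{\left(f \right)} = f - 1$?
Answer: $126 i \sqrt{21} \approx 577.4 i$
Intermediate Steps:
$L{\left(f \right)} = -1 + f$
$y{\left(z,x \right)} = - \frac{9}{2} + \frac{9 z}{2}$ ($y{\left(z,x \right)} = \frac{\left(-1 + z\right) \left(3 + 6\right)}{2} = \frac{\left(-1 + z\right) 9}{2} = \frac{-9 + 9 z}{2} = - \frac{9}{2} + \frac{9 z}{2}$)
$N{\left(U \right)} = \sqrt{U} \left(\frac{63}{2} + U\right)$ ($N{\left(U \right)} = \left(\left(- \frac{9}{2} + \frac{9 \left(\left(6 + 2\right) + 0\right)}{2}\right) + U\right) \sqrt{U} = \left(\left(- \frac{9}{2} + \frac{9 \left(8 + 0\right)}{2}\right) + U\right) \sqrt{U} = \left(\left(- \frac{9}{2} + \frac{9}{2} \cdot 8\right) + U\right) \sqrt{U} = \left(\left(- \frac{9}{2} + 36\right) + U\right) \sqrt{U} = \left(\frac{63}{2} + U\right) \sqrt{U} = \sqrt{U} \left(\frac{63}{2} + U\right)$)
$4 \left(5 - 2\right) N{\left(-21 \right)} = 4 \left(5 - 2\right) \sqrt{-21} \left(\frac{63}{2} - 21\right) = 4 \cdot 3 i \sqrt{21} \cdot \frac{21}{2} = 12 \frac{21 i \sqrt{21}}{2} = 126 i \sqrt{21}$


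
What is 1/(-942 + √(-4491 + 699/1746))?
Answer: -548244/519059377 - I*√1521073878/519059377 ≈ -0.0010562 - 7.5138e-5*I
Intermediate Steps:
1/(-942 + √(-4491 + 699/1746)) = 1/(-942 + √(-4491 + 699*(1/1746))) = 1/(-942 + √(-4491 + 233/582)) = 1/(-942 + √(-2613529/582)) = 1/(-942 + I*√1521073878/582)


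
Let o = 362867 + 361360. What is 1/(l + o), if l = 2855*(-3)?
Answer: 1/715662 ≈ 1.3973e-6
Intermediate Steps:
o = 724227
l = -8565
1/(l + o) = 1/(-8565 + 724227) = 1/715662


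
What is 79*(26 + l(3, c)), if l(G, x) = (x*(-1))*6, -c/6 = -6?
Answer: -15010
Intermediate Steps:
c = 36 (c = -6*(-6) = 36)
l(G, x) = -6*x (l(G, x) = -x*6 = -6*x)
79*(26 + l(3, c)) = 79*(26 - 6*36) = 79*(26 - 216) = 79*(-190) = -15010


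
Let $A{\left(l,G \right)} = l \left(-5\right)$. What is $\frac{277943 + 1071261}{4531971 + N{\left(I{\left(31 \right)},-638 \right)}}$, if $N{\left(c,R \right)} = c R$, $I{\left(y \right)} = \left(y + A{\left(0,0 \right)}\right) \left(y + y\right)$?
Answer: $\frac{1349204}{3305735} \approx 0.40814$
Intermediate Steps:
$A{\left(l,G \right)} = - 5 l$
$I{\left(y \right)} = 2 y^{2}$ ($I{\left(y \right)} = \left(y - 0\right) \left(y + y\right) = \left(y + 0\right) 2 y = y 2 y = 2 y^{2}$)
$N{\left(c,R \right)} = R c$
$\frac{277943 + 1071261}{4531971 + N{\left(I{\left(31 \right)},-638 \right)}} = \frac{277943 + 1071261}{4531971 - 638 \cdot 2 \cdot 31^{2}} = \frac{1349204}{4531971 - 638 \cdot 2 \cdot 961} = \frac{1349204}{4531971 - 1226236} = \frac{1349204}{3305735}$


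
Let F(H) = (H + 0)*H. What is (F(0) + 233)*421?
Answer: 98093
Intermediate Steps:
F(H) = H² (F(H) = H*H = H²)
(F(0) + 233)*421 = (0² + 233)*421 = (0 + 233)*421 = 233*421 = 98093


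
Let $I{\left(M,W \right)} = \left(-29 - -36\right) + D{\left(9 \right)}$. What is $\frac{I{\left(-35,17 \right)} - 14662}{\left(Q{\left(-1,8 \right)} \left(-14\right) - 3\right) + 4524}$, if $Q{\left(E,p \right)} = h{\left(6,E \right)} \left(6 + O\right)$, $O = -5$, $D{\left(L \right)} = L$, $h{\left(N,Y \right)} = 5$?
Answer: $- \frac{14646}{4451} \approx -3.2905$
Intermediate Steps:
$I{\left(M,W \right)} = 16$ ($I{\left(M,W \right)} = \left(-29 - -36\right) + 9 = \left(-29 + 36\right) + 9 = 7 + 9 = 16$)
$Q{\left(E,p \right)} = 5$ ($Q{\left(E,p \right)} = 5 \left(6 - 5\right) = 5 \cdot 1 = 5$)
$\frac{I{\left(-35,17 \right)} - 14662}{\left(Q{\left(-1,8 \right)} \left(-14\right) - 3\right) + 4524} = \frac{16 - 14662}{\left(5 \left(-14\right) - 3\right) + 4524} = - \frac{14646}{\left(-70 - 3\right) + 4524} = - \frac{14646}{-73 + 4524} = - \frac{14646}{4451}$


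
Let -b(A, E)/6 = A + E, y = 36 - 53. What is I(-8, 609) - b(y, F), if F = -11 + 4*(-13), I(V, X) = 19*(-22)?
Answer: -898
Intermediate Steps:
y = -17
I(V, X) = -418
F = -63 (F = -11 - 52 = -63)
b(A, E) = -6*A - 6*E (b(A, E) = -6*(A + E) = -6*A - 6*E)
I(-8, 609) - b(y, F) = -418 - (-6*(-17) - 6*(-63)) = -418 - (102 + 378) = -418 - 1*480 = -418 - 480 = -898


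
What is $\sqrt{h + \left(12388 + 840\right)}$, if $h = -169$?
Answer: $3 \sqrt{1451} \approx 114.28$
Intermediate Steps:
$\sqrt{h + \left(12388 + 840\right)} = \sqrt{-169 + \left(12388 + 840\right)} = \sqrt{-169 + 13228} = \sqrt{13059} = 3 \sqrt{1451}$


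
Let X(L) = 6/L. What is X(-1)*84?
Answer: -504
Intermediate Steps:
X(-1)*84 = (6/(-1))*84 = (6*(-1))*84 = -6*84 = -504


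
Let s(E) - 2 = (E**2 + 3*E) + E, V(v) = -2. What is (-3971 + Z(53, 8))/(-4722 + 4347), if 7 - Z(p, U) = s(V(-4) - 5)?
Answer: 1329/125 ≈ 10.632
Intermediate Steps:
s(E) = 2 + E**2 + 4*E (s(E) = 2 + ((E**2 + 3*E) + E) = 2 + (E**2 + 4*E) = 2 + E**2 + 4*E)
Z(p, U) = -16 (Z(p, U) = 7 - (2 + (-2 - 5)**2 + 4*(-2 - 5)) = 7 - (2 + (-7)**2 + 4*(-7)) = 7 - (2 + 49 - 28) = 7 - 1*23 = 7 - 23 = -16)
(-3971 + Z(53, 8))/(-4722 + 4347) = (-3971 - 16)/(-4722 + 4347) = -3987/(-375) = -3987*(-1/375) = 1329/125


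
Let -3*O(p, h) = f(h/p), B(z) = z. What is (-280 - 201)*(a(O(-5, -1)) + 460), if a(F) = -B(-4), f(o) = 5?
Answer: -223184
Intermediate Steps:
O(p, h) = -5/3 (O(p, h) = -⅓*5 = -5/3)
a(F) = 4 (a(F) = -1*(-4) = 4)
(-280 - 201)*(a(O(-5, -1)) + 460) = (-280 - 201)*(4 + 460) = -481*464 = -223184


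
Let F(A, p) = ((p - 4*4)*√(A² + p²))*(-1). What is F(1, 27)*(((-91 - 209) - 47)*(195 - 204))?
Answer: -34353*√730 ≈ -9.2817e+5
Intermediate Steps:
F(A, p) = -√(A² + p²)*(-16 + p) (F(A, p) = ((p - 16)*√(A² + p²))*(-1) = ((-16 + p)*√(A² + p²))*(-1) = (√(A² + p²)*(-16 + p))*(-1) = -√(A² + p²)*(-16 + p))
F(1, 27)*(((-91 - 209) - 47)*(195 - 204)) = (√(1² + 27²)*(16 - 1*27))*(((-91 - 209) - 47)*(195 - 204)) = (√(1 + 729)*(16 - 27))*((-300 - 47)*(-9)) = (√730*(-11))*(-347*(-9)) = -11*√730*3123 = -34353*√730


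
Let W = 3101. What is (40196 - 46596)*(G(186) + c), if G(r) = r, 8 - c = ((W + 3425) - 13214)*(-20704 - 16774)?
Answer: 1604177088000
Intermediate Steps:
c = -250652856 (c = 8 - ((3101 + 3425) - 13214)*(-20704 - 16774) = 8 - (6526 - 13214)*(-37478) = 8 - (-6688)*(-37478) = 8 - 1*250652864 = 8 - 250652864 = -250652856)
(40196 - 46596)*(G(186) + c) = (40196 - 46596)*(186 - 250652856) = -6400*(-250652670) = 1604177088000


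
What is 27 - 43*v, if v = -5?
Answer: 242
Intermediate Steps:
27 - 43*v = 27 - 43*(-5) = 27 + 215 = 242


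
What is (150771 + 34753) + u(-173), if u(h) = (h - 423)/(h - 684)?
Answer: 158994664/857 ≈ 1.8552e+5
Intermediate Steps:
u(h) = (-423 + h)/(-684 + h)
(150771 + 34753) + u(-173) = (150771 + 34753) + (-423 - 173)/(-684 - 173) = 185524 - 596/(-857) = 185524 - 1/857*(-596) = 185524 + 596/857 = 158994664/857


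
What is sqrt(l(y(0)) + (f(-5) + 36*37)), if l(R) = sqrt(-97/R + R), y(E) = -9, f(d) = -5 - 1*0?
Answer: sqrt(11955)/3 ≈ 36.446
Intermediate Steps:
f(d) = -5 (f(d) = -5 + 0 = -5)
l(R) = sqrt(R - 97/R)
sqrt(l(y(0)) + (f(-5) + 36*37)) = sqrt(sqrt(-9 - 97/(-9)) + (-5 + 36*37)) = sqrt(sqrt(-9 - 97*(-1/9)) + (-5 + 1332)) = sqrt(sqrt(-9 + 97/9) + 1327) = sqrt(sqrt(16/9) + 1327) = sqrt(4/3 + 1327) = sqrt(3985/3) = sqrt(11955)/3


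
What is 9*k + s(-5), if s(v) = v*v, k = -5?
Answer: -20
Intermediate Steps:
s(v) = v²
9*k + s(-5) = 9*(-5) + (-5)² = -45 + 25 = -20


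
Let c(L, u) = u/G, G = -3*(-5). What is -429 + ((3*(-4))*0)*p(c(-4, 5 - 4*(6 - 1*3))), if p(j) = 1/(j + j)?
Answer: -429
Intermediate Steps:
G = 15
c(L, u) = u/15
p(j) = 1/(2*j)
-429 + ((3*(-4))*0)*p(c(-4, 5 - 4*(6 - 1*3))) = -429 + ((3*(-4))*0)*(1/(2*(((5 - 4*(6 - 1*3))/15)))) = -429 + (-12*0)*(1/(2*(((5 - 4*(6 - 3))/15)))) = -429 + 0*(1/(2*(((5 - 4*3)/15)))) = -429 + 0*(1/(2*(((5 - 12)/15)))) = -429 + 0*(1/(2*(((1/15)*(-7))))) = -429 + 0*(1/(2*(-7/15))) = -429 + 0*((½)*(-15/7)) = -429 + 0*(-15/14) = -429 + 0 = -429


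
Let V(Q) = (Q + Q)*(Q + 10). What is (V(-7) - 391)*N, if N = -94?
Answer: 40702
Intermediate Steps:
V(Q) = 2*Q*(10 + Q) (V(Q) = (2*Q)*(10 + Q) = 2*Q*(10 + Q))
(V(-7) - 391)*N = (2*(-7)*(10 - 7) - 391)*(-94) = (2*(-7)*3 - 391)*(-94) = (-42 - 391)*(-94) = -433*(-94) = 40702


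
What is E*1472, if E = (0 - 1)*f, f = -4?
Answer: 5888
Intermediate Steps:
E = 4 (E = (0 - 1)*(-4) = -1*(-4) = 4)
E*1472 = 4*1472 = 5888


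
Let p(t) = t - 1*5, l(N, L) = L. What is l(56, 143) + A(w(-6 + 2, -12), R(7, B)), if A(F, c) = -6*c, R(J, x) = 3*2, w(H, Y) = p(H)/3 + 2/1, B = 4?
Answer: 107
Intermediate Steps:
p(t) = -5 + t (p(t) = t - 5 = -5 + t)
w(H, Y) = 1/3 + H/3 (w(H, Y) = (-5 + H)/3 + 2/1 = (-5 + H)*(1/3) + 2*1 = (-5/3 + H/3) + 2 = 1/3 + H/3)
R(J, x) = 6
l(56, 143) + A(w(-6 + 2, -12), R(7, B)) = 143 - 6*6 = 143 - 36 = 107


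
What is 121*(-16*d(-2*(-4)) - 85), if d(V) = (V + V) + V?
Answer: -56749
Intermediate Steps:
d(V) = 3*V (d(V) = 2*V + V = 3*V)
121*(-16*d(-2*(-4)) - 85) = 121*(-48*(-2*(-4)) - 85) = 121*(-48*8 - 85) = 121*(-16*24 - 85) = 121*(-384 - 85) = 121*(-469) = -56749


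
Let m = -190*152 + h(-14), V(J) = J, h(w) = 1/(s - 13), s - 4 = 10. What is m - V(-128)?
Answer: -28751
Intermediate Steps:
s = 14 (s = 4 + 10 = 14)
h(w) = 1 (h(w) = 1/(14 - 13) = 1/1 = 1)
m = -28879 (m = -190*152 + 1 = -28880 + 1 = -28879)
m - V(-128) = -28879 - 1*(-128) = -28879 + 128 = -28751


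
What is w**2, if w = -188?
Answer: 35344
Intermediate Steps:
w**2 = (-188)**2 = 35344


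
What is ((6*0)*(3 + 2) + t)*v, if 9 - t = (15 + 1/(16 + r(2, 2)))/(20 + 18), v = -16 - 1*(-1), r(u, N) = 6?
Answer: -107895/836 ≈ -129.06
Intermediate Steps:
v = -15 (v = -16 + 1 = -15)
t = 7193/836 (t = 9 - (15 + 1/(16 + 6))/(20 + 18) = 9 - (15 + 1/22)/38 = 9 - 331/(22*38) = 9 - 1*331/836 = 9 - 331/836 = 7193/836 ≈ 8.6041)
((6*0)*(3 + 2) + t)*v = ((6*0)*(3 + 2) + 7193/836)*(-15) = (0*5 + 7193/836)*(-15) = (0 + 7193/836)*(-15) = (7193/836)*(-15) = -107895/836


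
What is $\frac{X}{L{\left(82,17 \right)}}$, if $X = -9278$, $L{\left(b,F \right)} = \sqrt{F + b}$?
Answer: $- \frac{9278 \sqrt{11}}{33} \approx -932.47$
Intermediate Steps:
$\frac{X}{L{\left(82,17 \right)}} = - \frac{9278}{\sqrt{17 + 82}} = - \frac{9278}{\sqrt{99}} = - \frac{9278}{3 \sqrt{11}} = - 9278 \frac{\sqrt{11}}{33} = - \frac{9278 \sqrt{11}}{33}$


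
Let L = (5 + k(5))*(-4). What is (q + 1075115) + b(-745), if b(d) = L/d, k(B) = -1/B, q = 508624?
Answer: 5899427871/3725 ≈ 1.5837e+6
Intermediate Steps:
L = -96/5 (L = (5 - 1/5)*(-4) = (5 - 1*⅕)*(-4) = (5 - ⅕)*(-4) = (24/5)*(-4) = -96/5 ≈ -19.200)
b(d) = -96/(5*d)
(q + 1075115) + b(-745) = (508624 + 1075115) - 96/5/(-745) = 1583739 - 96/5*(-1/745) = 1583739 + 96/3725 = 5899427871/3725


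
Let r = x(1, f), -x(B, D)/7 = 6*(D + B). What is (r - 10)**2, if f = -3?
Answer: 5476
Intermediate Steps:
x(B, D) = -42*B - 42*D (x(B, D) = -42*(D + B) = -42*(B + D) = -7*(6*B + 6*D) = -42*B - 42*D)
r = 84 (r = -42*1 - 42*(-3) = -42 + 126 = 84)
(r - 10)**2 = (84 - 10)**2 = 74**2 = 5476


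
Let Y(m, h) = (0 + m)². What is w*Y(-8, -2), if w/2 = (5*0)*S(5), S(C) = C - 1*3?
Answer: 0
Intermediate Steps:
S(C) = -3 + C (S(C) = C - 3 = -3 + C)
Y(m, h) = m²
w = 0 (w = 2*((5*0)*(-3 + 5)) = 2*(0*2) = 2*0 = 0)
w*Y(-8, -2) = 0*(-8)² = 0*64 = 0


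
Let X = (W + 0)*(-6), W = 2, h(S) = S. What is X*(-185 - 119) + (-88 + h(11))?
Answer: 3571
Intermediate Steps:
X = -12 (X = (2 + 0)*(-6) = 2*(-6) = -12)
X*(-185 - 119) + (-88 + h(11)) = -12*(-185 - 119) + (-88 + 11) = -12*(-304) - 77 = 3648 - 77 = 3571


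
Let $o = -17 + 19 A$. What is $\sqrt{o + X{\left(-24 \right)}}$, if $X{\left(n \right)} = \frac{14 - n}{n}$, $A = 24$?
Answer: $\frac{\sqrt{15747}}{6} \approx 20.915$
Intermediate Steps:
$o = 439$ ($o = -17 + 19 \cdot 24 = -17 + 456 = 439$)
$X{\left(n \right)} = \frac{14 - n}{n}$
$\sqrt{o + X{\left(-24 \right)}} = \sqrt{439 + \frac{14 - -24}{-24}} = \sqrt{439 - \frac{14 + 24}{24}} = \sqrt{439 - \frac{19}{12}} = \sqrt{\frac{5249}{12}} = \frac{\sqrt{15747}}{6}$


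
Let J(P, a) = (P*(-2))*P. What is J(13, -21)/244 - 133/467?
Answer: -95149/56974 ≈ -1.6700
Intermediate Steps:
J(P, a) = -2*P² (J(P, a) = (-2*P)*P = -2*P²)
J(13, -21)/244 - 133/467 = -2*13²/244 - 133/467 = -2*169*(1/244) - 133*1/467 = -338*1/244 - 133/467 = -169/122 - 133/467 = -95149/56974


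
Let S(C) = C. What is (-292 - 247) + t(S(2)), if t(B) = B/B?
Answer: -538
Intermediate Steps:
t(B) = 1
(-292 - 247) + t(S(2)) = (-292 - 247) + 1 = -539 + 1 = -538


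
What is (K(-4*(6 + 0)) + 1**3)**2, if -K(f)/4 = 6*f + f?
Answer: 452929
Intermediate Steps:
K(f) = -28*f (K(f) = -4*(6*f + f) = -28*f)
(K(-4*(6 + 0)) + 1**3)**2 = (-(-112)*(6 + 0) + 1**3)**2 = (-(-112)*6 + 1)**2 = (-28*(-24) + 1)**2 = (672 + 1)**2 = 673**2 = 452929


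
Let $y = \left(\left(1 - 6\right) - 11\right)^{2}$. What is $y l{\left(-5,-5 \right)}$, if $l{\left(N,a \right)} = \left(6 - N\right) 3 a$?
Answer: $-42240$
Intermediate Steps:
$l{\left(N,a \right)} = a \left(18 - 3 N\right)$ ($l{\left(N,a \right)} = \left(18 - 3 N\right) a = a \left(18 - 3 N\right)$)
$y = 256$ ($y = \left(-5 - 11\right)^{2} = \left(-16\right)^{2} = 256$)
$y l{\left(-5,-5 \right)} = 256 \cdot 3 \left(-5\right) \left(6 - -5\right) = 256 \cdot 3 \left(-5\right) \left(6 + 5\right) = 256 \cdot 3 \left(-5\right) 11 = 256 \left(-165\right) = -42240$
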